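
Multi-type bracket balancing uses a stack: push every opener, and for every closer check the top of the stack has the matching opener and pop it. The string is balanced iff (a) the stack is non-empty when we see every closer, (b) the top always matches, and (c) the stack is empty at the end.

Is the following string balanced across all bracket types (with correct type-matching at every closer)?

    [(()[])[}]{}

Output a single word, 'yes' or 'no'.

pos 0: push '['; stack = [
pos 1: push '('; stack = [(
pos 2: push '('; stack = [((
pos 3: ')' matches '('; pop; stack = [(
pos 4: push '['; stack = [([
pos 5: ']' matches '['; pop; stack = [(
pos 6: ')' matches '('; pop; stack = [
pos 7: push '['; stack = [[
pos 8: saw closer '}' but top of stack is '[' (expected ']') → INVALID
Verdict: type mismatch at position 8: '}' closes '[' → no

Answer: no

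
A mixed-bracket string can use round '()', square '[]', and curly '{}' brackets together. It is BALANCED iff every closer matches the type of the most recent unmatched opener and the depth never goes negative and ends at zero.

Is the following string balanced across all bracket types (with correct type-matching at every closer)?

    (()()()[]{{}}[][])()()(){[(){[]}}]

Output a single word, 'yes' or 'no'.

Answer: no

Derivation:
pos 0: push '('; stack = (
pos 1: push '('; stack = ((
pos 2: ')' matches '('; pop; stack = (
pos 3: push '('; stack = ((
pos 4: ')' matches '('; pop; stack = (
pos 5: push '('; stack = ((
pos 6: ')' matches '('; pop; stack = (
pos 7: push '['; stack = ([
pos 8: ']' matches '['; pop; stack = (
pos 9: push '{'; stack = ({
pos 10: push '{'; stack = ({{
pos 11: '}' matches '{'; pop; stack = ({
pos 12: '}' matches '{'; pop; stack = (
pos 13: push '['; stack = ([
pos 14: ']' matches '['; pop; stack = (
pos 15: push '['; stack = ([
pos 16: ']' matches '['; pop; stack = (
pos 17: ')' matches '('; pop; stack = (empty)
pos 18: push '('; stack = (
pos 19: ')' matches '('; pop; stack = (empty)
pos 20: push '('; stack = (
pos 21: ')' matches '('; pop; stack = (empty)
pos 22: push '('; stack = (
pos 23: ')' matches '('; pop; stack = (empty)
pos 24: push '{'; stack = {
pos 25: push '['; stack = {[
pos 26: push '('; stack = {[(
pos 27: ')' matches '('; pop; stack = {[
pos 28: push '{'; stack = {[{
pos 29: push '['; stack = {[{[
pos 30: ']' matches '['; pop; stack = {[{
pos 31: '}' matches '{'; pop; stack = {[
pos 32: saw closer '}' but top of stack is '[' (expected ']') → INVALID
Verdict: type mismatch at position 32: '}' closes '[' → no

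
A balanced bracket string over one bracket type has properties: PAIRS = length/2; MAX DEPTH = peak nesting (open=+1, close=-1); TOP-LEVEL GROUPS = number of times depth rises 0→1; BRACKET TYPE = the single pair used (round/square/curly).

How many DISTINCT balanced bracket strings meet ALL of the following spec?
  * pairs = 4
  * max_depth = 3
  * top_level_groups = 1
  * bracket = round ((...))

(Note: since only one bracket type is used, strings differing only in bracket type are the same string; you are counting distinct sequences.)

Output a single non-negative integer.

Spec: pairs=4 depth=3 groups=1
Count(depth <= 3) = 4
Count(depth <= 2) = 1
Count(depth == 3) = 4 - 1 = 3

Answer: 3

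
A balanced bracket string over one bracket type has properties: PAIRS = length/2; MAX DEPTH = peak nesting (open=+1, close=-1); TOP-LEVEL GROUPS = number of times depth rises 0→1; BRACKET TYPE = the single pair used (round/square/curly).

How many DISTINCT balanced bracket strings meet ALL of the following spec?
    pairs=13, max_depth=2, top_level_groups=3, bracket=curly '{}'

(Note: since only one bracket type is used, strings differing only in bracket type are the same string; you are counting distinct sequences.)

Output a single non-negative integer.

Spec: pairs=13 depth=2 groups=3
Count(depth <= 2) = 66
Count(depth <= 1) = 0
Count(depth == 2) = 66 - 0 = 66

Answer: 66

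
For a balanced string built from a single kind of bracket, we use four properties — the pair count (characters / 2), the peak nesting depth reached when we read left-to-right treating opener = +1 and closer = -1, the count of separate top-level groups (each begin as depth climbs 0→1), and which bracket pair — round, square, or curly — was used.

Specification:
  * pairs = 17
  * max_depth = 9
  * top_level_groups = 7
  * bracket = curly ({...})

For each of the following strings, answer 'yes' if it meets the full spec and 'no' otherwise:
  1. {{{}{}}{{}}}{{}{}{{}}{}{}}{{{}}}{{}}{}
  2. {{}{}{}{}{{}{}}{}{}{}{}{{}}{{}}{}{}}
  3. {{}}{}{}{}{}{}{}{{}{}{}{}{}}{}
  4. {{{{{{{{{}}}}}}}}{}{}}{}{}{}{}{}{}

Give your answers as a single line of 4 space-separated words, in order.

String 1 '{{{}{}}{{}}}{{}{}{{}}{}{}}{{{}}}{{}}{}': depth seq [1 2 3 2 3 2 1 2 3 2 1 0 1 2 1 2 1 2 3 2 1 2 1 2 1 0 1 2 3 2 1 0 1 2 1 0 1 0]
  -> pairs=19 depth=3 groups=5 -> no
String 2 '{{}{}{}{}{{}{}}{}{}{}{}{{}}{{}}{}{}}': depth seq [1 2 1 2 1 2 1 2 1 2 3 2 3 2 1 2 1 2 1 2 1 2 1 2 3 2 1 2 3 2 1 2 1 2 1 0]
  -> pairs=18 depth=3 groups=1 -> no
String 3 '{{}}{}{}{}{}{}{}{{}{}{}{}{}}{}': depth seq [1 2 1 0 1 0 1 0 1 0 1 0 1 0 1 0 1 2 1 2 1 2 1 2 1 2 1 0 1 0]
  -> pairs=15 depth=2 groups=9 -> no
String 4 '{{{{{{{{{}}}}}}}}{}{}}{}{}{}{}{}{}': depth seq [1 2 3 4 5 6 7 8 9 8 7 6 5 4 3 2 1 2 1 2 1 0 1 0 1 0 1 0 1 0 1 0 1 0]
  -> pairs=17 depth=9 groups=7 -> yes

Answer: no no no yes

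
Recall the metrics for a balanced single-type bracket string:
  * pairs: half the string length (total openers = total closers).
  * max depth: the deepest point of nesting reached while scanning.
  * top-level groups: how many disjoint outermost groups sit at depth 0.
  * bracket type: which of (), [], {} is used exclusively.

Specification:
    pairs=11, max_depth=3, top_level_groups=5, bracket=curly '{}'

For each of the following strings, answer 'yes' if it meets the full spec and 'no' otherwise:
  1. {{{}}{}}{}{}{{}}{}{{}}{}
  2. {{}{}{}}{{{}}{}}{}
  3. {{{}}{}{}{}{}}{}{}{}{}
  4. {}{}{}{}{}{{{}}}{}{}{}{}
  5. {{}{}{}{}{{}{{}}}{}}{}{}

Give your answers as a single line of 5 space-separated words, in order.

String 1 '{{{}}{}}{}{}{{}}{}{{}}{}': depth seq [1 2 3 2 1 2 1 0 1 0 1 0 1 2 1 0 1 0 1 2 1 0 1 0]
  -> pairs=12 depth=3 groups=7 -> no
String 2 '{{}{}{}}{{{}}{}}{}': depth seq [1 2 1 2 1 2 1 0 1 2 3 2 1 2 1 0 1 0]
  -> pairs=9 depth=3 groups=3 -> no
String 3 '{{{}}{}{}{}{}}{}{}{}{}': depth seq [1 2 3 2 1 2 1 2 1 2 1 2 1 0 1 0 1 0 1 0 1 0]
  -> pairs=11 depth=3 groups=5 -> yes
String 4 '{}{}{}{}{}{{{}}}{}{}{}{}': depth seq [1 0 1 0 1 0 1 0 1 0 1 2 3 2 1 0 1 0 1 0 1 0 1 0]
  -> pairs=12 depth=3 groups=10 -> no
String 5 '{{}{}{}{}{{}{{}}}{}}{}{}': depth seq [1 2 1 2 1 2 1 2 1 2 3 2 3 4 3 2 1 2 1 0 1 0 1 0]
  -> pairs=12 depth=4 groups=3 -> no

Answer: no no yes no no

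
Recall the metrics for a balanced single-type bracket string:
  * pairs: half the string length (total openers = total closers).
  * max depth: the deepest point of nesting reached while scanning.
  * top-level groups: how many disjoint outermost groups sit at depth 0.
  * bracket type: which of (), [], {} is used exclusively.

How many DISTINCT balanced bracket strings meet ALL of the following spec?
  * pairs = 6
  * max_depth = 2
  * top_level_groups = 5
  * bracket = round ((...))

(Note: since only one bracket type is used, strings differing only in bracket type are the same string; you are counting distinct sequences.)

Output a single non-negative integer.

Answer: 5

Derivation:
Spec: pairs=6 depth=2 groups=5
Count(depth <= 2) = 5
Count(depth <= 1) = 0
Count(depth == 2) = 5 - 0 = 5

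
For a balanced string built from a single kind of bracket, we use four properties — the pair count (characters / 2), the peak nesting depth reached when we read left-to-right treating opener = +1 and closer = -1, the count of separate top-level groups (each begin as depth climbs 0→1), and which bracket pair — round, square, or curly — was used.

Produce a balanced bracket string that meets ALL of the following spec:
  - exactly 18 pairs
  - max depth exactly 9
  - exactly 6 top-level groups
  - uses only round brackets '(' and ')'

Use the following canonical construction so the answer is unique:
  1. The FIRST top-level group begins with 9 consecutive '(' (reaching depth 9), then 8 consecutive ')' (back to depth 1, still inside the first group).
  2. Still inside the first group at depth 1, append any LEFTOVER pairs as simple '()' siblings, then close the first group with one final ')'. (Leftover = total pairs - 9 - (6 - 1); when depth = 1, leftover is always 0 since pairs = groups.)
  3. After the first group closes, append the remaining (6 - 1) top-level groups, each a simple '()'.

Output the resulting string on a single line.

Spec: pairs=18 depth=9 groups=6
Leftover pairs = 18 - 9 - (6-1) = 4
First group: deep chain of depth 9 + 4 sibling pairs
Remaining 5 groups: simple '()' each

Answer: ((((((((())))))))()()()())()()()()()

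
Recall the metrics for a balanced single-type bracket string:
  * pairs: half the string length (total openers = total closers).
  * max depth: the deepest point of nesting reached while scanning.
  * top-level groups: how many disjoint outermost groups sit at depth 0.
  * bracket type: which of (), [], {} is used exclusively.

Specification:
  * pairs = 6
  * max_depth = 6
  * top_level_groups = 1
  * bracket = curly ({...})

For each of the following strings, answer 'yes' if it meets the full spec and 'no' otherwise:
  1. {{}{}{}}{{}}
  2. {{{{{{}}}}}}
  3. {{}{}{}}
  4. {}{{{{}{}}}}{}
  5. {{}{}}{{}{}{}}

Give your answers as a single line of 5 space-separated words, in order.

String 1 '{{}{}{}}{{}}': depth seq [1 2 1 2 1 2 1 0 1 2 1 0]
  -> pairs=6 depth=2 groups=2 -> no
String 2 '{{{{{{}}}}}}': depth seq [1 2 3 4 5 6 5 4 3 2 1 0]
  -> pairs=6 depth=6 groups=1 -> yes
String 3 '{{}{}{}}': depth seq [1 2 1 2 1 2 1 0]
  -> pairs=4 depth=2 groups=1 -> no
String 4 '{}{{{{}{}}}}{}': depth seq [1 0 1 2 3 4 3 4 3 2 1 0 1 0]
  -> pairs=7 depth=4 groups=3 -> no
String 5 '{{}{}}{{}{}{}}': depth seq [1 2 1 2 1 0 1 2 1 2 1 2 1 0]
  -> pairs=7 depth=2 groups=2 -> no

Answer: no yes no no no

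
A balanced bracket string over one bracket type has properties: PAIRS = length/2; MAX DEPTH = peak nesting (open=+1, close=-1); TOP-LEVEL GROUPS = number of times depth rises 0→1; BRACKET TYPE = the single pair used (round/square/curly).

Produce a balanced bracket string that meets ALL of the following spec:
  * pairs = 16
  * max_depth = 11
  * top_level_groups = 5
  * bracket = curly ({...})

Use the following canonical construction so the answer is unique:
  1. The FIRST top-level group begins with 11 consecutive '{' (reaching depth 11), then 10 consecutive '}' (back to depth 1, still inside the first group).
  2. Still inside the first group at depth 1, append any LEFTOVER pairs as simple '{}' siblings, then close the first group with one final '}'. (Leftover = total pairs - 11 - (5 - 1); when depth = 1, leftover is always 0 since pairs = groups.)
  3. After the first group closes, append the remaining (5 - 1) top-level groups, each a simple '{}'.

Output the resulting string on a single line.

Answer: {{{{{{{{{{{}}}}}}}}}}{}}{}{}{}{}

Derivation:
Spec: pairs=16 depth=11 groups=5
Leftover pairs = 16 - 11 - (5-1) = 1
First group: deep chain of depth 11 + 1 sibling pairs
Remaining 4 groups: simple '{}' each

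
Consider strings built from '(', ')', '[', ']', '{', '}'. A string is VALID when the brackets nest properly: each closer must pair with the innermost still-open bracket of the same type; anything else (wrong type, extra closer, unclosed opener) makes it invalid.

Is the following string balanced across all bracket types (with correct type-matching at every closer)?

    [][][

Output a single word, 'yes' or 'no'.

pos 0: push '['; stack = [
pos 1: ']' matches '['; pop; stack = (empty)
pos 2: push '['; stack = [
pos 3: ']' matches '['; pop; stack = (empty)
pos 4: push '['; stack = [
end: stack still non-empty ([) → INVALID
Verdict: unclosed openers at end: [ → no

Answer: no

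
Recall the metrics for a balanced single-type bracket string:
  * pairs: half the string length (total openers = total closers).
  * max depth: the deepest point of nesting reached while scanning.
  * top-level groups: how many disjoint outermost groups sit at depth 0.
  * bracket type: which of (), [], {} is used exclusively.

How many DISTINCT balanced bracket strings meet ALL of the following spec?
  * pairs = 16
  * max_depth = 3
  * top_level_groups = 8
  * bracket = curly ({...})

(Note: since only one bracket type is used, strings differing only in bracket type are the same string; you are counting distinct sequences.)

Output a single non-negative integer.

Answer: 102110

Derivation:
Spec: pairs=16 depth=3 groups=8
Count(depth <= 3) = 108545
Count(depth <= 2) = 6435
Count(depth == 3) = 108545 - 6435 = 102110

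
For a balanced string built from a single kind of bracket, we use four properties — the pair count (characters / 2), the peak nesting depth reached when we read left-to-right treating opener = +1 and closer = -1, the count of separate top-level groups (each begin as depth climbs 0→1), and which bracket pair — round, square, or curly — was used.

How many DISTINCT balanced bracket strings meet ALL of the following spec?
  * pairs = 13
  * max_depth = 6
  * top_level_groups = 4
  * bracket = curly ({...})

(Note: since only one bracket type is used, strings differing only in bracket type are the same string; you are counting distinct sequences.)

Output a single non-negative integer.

Spec: pairs=13 depth=6 groups=4
Count(depth <= 6) = 86716
Count(depth <= 5) = 76300
Count(depth == 6) = 86716 - 76300 = 10416

Answer: 10416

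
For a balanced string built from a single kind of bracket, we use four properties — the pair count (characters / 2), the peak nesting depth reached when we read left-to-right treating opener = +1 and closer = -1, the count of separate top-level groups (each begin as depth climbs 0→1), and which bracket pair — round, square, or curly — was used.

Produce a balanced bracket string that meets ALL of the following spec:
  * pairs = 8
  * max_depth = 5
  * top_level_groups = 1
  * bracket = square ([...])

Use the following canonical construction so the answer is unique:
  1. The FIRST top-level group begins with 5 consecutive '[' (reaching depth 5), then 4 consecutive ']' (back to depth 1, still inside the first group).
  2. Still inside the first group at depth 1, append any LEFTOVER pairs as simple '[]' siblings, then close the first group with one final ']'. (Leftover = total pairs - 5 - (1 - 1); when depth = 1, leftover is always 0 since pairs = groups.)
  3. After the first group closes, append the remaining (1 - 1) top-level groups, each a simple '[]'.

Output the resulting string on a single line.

Spec: pairs=8 depth=5 groups=1
Leftover pairs = 8 - 5 - (1-1) = 3
First group: deep chain of depth 5 + 3 sibling pairs
Remaining 0 groups: simple '[]' each

Answer: [[[[[]]]][][][]]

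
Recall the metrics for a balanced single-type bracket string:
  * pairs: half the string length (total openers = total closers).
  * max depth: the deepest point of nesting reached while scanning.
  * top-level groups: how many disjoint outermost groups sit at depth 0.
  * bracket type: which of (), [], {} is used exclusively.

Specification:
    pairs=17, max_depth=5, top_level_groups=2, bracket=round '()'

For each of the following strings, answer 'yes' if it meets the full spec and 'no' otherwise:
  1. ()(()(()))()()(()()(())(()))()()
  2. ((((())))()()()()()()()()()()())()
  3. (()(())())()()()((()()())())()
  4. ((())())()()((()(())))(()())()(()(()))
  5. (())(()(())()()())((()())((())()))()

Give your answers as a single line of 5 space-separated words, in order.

String 1 '()(()(()))()()(()()(())(()))()()': depth seq [1 0 1 2 1 2 3 2 1 0 1 0 1 0 1 2 1 2 1 2 3 2 1 2 3 2 1 0 1 0 1 0]
  -> pairs=16 depth=3 groups=7 -> no
String 2 '((((())))()()()()()()()()()()())()': depth seq [1 2 3 4 5 4 3 2 1 2 1 2 1 2 1 2 1 2 1 2 1 2 1 2 1 2 1 2 1 2 1 0 1 0]
  -> pairs=17 depth=5 groups=2 -> yes
String 3 '(()(())())()()()((()()())())()': depth seq [1 2 1 2 3 2 1 2 1 0 1 0 1 0 1 0 1 2 3 2 3 2 3 2 1 2 1 0 1 0]
  -> pairs=15 depth=3 groups=6 -> no
String 4 '((())())()()((()(())))(()())()(()(()))': depth seq [1 2 3 2 1 2 1 0 1 0 1 0 1 2 3 2 3 4 3 2 1 0 1 2 1 2 1 0 1 0 1 2 1 2 3 2 1 0]
  -> pairs=19 depth=4 groups=7 -> no
String 5 '(())(()(())()()())((()())((())()))()': depth seq [1 2 1 0 1 2 1 2 3 2 1 2 1 2 1 2 1 0 1 2 3 2 3 2 1 2 3 4 3 2 3 2 1 0 1 0]
  -> pairs=18 depth=4 groups=4 -> no

Answer: no yes no no no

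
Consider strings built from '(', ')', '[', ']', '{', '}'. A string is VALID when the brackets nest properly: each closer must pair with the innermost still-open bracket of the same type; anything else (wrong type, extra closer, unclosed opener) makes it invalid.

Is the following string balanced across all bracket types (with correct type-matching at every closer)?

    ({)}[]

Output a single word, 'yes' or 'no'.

pos 0: push '('; stack = (
pos 1: push '{'; stack = ({
pos 2: saw closer ')' but top of stack is '{' (expected '}') → INVALID
Verdict: type mismatch at position 2: ')' closes '{' → no

Answer: no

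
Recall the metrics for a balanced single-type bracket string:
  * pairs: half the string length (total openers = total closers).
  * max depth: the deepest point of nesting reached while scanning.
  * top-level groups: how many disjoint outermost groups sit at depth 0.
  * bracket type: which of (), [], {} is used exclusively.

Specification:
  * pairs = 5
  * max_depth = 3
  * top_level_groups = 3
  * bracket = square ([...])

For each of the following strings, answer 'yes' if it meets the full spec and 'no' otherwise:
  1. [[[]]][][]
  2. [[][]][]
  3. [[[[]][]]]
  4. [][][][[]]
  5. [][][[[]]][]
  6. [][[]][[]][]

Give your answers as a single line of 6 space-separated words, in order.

String 1 '[[[]]][][]': depth seq [1 2 3 2 1 0 1 0 1 0]
  -> pairs=5 depth=3 groups=3 -> yes
String 2 '[[][]][]': depth seq [1 2 1 2 1 0 1 0]
  -> pairs=4 depth=2 groups=2 -> no
String 3 '[[[[]][]]]': depth seq [1 2 3 4 3 2 3 2 1 0]
  -> pairs=5 depth=4 groups=1 -> no
String 4 '[][][][[]]': depth seq [1 0 1 0 1 0 1 2 1 0]
  -> pairs=5 depth=2 groups=4 -> no
String 5 '[][][[[]]][]': depth seq [1 0 1 0 1 2 3 2 1 0 1 0]
  -> pairs=6 depth=3 groups=4 -> no
String 6 '[][[]][[]][]': depth seq [1 0 1 2 1 0 1 2 1 0 1 0]
  -> pairs=6 depth=2 groups=4 -> no

Answer: yes no no no no no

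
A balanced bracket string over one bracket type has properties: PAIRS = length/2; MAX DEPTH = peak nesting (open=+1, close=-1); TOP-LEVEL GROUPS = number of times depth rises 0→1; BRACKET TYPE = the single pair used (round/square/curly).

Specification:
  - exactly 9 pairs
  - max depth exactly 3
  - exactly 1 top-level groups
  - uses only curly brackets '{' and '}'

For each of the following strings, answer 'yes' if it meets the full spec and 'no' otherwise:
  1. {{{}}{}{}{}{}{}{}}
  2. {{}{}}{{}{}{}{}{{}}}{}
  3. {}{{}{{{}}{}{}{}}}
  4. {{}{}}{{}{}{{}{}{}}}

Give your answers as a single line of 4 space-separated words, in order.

String 1 '{{{}}{}{}{}{}{}{}}': depth seq [1 2 3 2 1 2 1 2 1 2 1 2 1 2 1 2 1 0]
  -> pairs=9 depth=3 groups=1 -> yes
String 2 '{{}{}}{{}{}{}{}{{}}}{}': depth seq [1 2 1 2 1 0 1 2 1 2 1 2 1 2 1 2 3 2 1 0 1 0]
  -> pairs=11 depth=3 groups=3 -> no
String 3 '{}{{}{{{}}{}{}{}}}': depth seq [1 0 1 2 1 2 3 4 3 2 3 2 3 2 3 2 1 0]
  -> pairs=9 depth=4 groups=2 -> no
String 4 '{{}{}}{{}{}{{}{}{}}}': depth seq [1 2 1 2 1 0 1 2 1 2 1 2 3 2 3 2 3 2 1 0]
  -> pairs=10 depth=3 groups=2 -> no

Answer: yes no no no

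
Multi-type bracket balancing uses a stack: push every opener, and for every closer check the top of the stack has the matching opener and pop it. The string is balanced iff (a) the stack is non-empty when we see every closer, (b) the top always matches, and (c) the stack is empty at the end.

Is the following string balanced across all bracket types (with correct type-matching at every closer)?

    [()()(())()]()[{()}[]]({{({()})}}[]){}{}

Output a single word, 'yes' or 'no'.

Answer: yes

Derivation:
pos 0: push '['; stack = [
pos 1: push '('; stack = [(
pos 2: ')' matches '('; pop; stack = [
pos 3: push '('; stack = [(
pos 4: ')' matches '('; pop; stack = [
pos 5: push '('; stack = [(
pos 6: push '('; stack = [((
pos 7: ')' matches '('; pop; stack = [(
pos 8: ')' matches '('; pop; stack = [
pos 9: push '('; stack = [(
pos 10: ')' matches '('; pop; stack = [
pos 11: ']' matches '['; pop; stack = (empty)
pos 12: push '('; stack = (
pos 13: ')' matches '('; pop; stack = (empty)
pos 14: push '['; stack = [
pos 15: push '{'; stack = [{
pos 16: push '('; stack = [{(
pos 17: ')' matches '('; pop; stack = [{
pos 18: '}' matches '{'; pop; stack = [
pos 19: push '['; stack = [[
pos 20: ']' matches '['; pop; stack = [
pos 21: ']' matches '['; pop; stack = (empty)
pos 22: push '('; stack = (
pos 23: push '{'; stack = ({
pos 24: push '{'; stack = ({{
pos 25: push '('; stack = ({{(
pos 26: push '{'; stack = ({{({
pos 27: push '('; stack = ({{({(
pos 28: ')' matches '('; pop; stack = ({{({
pos 29: '}' matches '{'; pop; stack = ({{(
pos 30: ')' matches '('; pop; stack = ({{
pos 31: '}' matches '{'; pop; stack = ({
pos 32: '}' matches '{'; pop; stack = (
pos 33: push '['; stack = ([
pos 34: ']' matches '['; pop; stack = (
pos 35: ')' matches '('; pop; stack = (empty)
pos 36: push '{'; stack = {
pos 37: '}' matches '{'; pop; stack = (empty)
pos 38: push '{'; stack = {
pos 39: '}' matches '{'; pop; stack = (empty)
end: stack empty → VALID
Verdict: properly nested → yes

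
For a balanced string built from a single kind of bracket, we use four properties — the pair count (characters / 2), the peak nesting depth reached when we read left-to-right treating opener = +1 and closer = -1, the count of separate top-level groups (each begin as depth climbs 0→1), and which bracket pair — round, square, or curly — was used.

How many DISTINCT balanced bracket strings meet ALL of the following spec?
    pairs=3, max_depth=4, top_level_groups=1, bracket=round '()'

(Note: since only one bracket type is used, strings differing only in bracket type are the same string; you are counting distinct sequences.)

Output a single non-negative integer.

Spec: pairs=3 depth=4 groups=1
Count(depth <= 4) = 2
Count(depth <= 3) = 2
Count(depth == 4) = 2 - 2 = 0

Answer: 0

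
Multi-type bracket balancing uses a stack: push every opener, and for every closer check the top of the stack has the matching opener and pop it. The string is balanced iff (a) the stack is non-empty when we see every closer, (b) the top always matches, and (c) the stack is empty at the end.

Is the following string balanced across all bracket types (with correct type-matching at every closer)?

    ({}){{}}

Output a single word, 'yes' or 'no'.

pos 0: push '('; stack = (
pos 1: push '{'; stack = ({
pos 2: '}' matches '{'; pop; stack = (
pos 3: ')' matches '('; pop; stack = (empty)
pos 4: push '{'; stack = {
pos 5: push '{'; stack = {{
pos 6: '}' matches '{'; pop; stack = {
pos 7: '}' matches '{'; pop; stack = (empty)
end: stack empty → VALID
Verdict: properly nested → yes

Answer: yes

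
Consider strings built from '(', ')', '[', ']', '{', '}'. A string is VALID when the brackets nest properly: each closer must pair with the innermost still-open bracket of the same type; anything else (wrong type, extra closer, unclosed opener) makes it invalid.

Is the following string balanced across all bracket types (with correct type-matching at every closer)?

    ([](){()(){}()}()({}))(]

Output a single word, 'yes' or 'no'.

Answer: no

Derivation:
pos 0: push '('; stack = (
pos 1: push '['; stack = ([
pos 2: ']' matches '['; pop; stack = (
pos 3: push '('; stack = ((
pos 4: ')' matches '('; pop; stack = (
pos 5: push '{'; stack = ({
pos 6: push '('; stack = ({(
pos 7: ')' matches '('; pop; stack = ({
pos 8: push '('; stack = ({(
pos 9: ')' matches '('; pop; stack = ({
pos 10: push '{'; stack = ({{
pos 11: '}' matches '{'; pop; stack = ({
pos 12: push '('; stack = ({(
pos 13: ')' matches '('; pop; stack = ({
pos 14: '}' matches '{'; pop; stack = (
pos 15: push '('; stack = ((
pos 16: ')' matches '('; pop; stack = (
pos 17: push '('; stack = ((
pos 18: push '{'; stack = (({
pos 19: '}' matches '{'; pop; stack = ((
pos 20: ')' matches '('; pop; stack = (
pos 21: ')' matches '('; pop; stack = (empty)
pos 22: push '('; stack = (
pos 23: saw closer ']' but top of stack is '(' (expected ')') → INVALID
Verdict: type mismatch at position 23: ']' closes '(' → no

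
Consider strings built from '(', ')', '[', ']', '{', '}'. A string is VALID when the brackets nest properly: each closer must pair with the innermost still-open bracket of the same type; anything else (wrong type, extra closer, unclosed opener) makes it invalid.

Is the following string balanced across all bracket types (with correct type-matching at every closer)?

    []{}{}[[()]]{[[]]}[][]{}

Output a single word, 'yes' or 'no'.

Answer: yes

Derivation:
pos 0: push '['; stack = [
pos 1: ']' matches '['; pop; stack = (empty)
pos 2: push '{'; stack = {
pos 3: '}' matches '{'; pop; stack = (empty)
pos 4: push '{'; stack = {
pos 5: '}' matches '{'; pop; stack = (empty)
pos 6: push '['; stack = [
pos 7: push '['; stack = [[
pos 8: push '('; stack = [[(
pos 9: ')' matches '('; pop; stack = [[
pos 10: ']' matches '['; pop; stack = [
pos 11: ']' matches '['; pop; stack = (empty)
pos 12: push '{'; stack = {
pos 13: push '['; stack = {[
pos 14: push '['; stack = {[[
pos 15: ']' matches '['; pop; stack = {[
pos 16: ']' matches '['; pop; stack = {
pos 17: '}' matches '{'; pop; stack = (empty)
pos 18: push '['; stack = [
pos 19: ']' matches '['; pop; stack = (empty)
pos 20: push '['; stack = [
pos 21: ']' matches '['; pop; stack = (empty)
pos 22: push '{'; stack = {
pos 23: '}' matches '{'; pop; stack = (empty)
end: stack empty → VALID
Verdict: properly nested → yes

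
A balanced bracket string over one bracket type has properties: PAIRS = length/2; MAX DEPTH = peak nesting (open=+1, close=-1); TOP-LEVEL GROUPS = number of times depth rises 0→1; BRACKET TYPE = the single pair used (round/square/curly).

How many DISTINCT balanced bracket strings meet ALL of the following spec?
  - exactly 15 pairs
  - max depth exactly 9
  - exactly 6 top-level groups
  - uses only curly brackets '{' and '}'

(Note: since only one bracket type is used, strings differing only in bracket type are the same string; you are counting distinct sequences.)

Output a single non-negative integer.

Answer: 120

Derivation:
Spec: pairs=15 depth=9 groups=6
Count(depth <= 9) = 326870
Count(depth <= 8) = 326750
Count(depth == 9) = 326870 - 326750 = 120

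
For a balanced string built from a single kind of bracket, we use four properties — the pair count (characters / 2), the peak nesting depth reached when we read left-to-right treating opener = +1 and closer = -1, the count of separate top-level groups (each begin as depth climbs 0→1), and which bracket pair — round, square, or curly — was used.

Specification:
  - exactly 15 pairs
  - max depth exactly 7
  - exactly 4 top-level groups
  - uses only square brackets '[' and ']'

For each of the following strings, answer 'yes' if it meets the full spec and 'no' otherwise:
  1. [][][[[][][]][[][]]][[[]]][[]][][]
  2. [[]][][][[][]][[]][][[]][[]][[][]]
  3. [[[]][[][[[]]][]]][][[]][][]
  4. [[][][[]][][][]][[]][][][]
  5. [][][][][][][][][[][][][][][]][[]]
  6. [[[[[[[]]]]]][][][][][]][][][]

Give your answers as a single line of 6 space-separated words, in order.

String 1 '[][][[[][][]][[][]]][[[]]][[]][][]': depth seq [1 0 1 0 1 2 3 2 3 2 3 2 1 2 3 2 3 2 1 0 1 2 3 2 1 0 1 2 1 0 1 0 1 0]
  -> pairs=17 depth=3 groups=7 -> no
String 2 '[[]][][][[][]][[]][][[]][[]][[][]]': depth seq [1 2 1 0 1 0 1 0 1 2 1 2 1 0 1 2 1 0 1 0 1 2 1 0 1 2 1 0 1 2 1 2 1 0]
  -> pairs=17 depth=2 groups=9 -> no
String 3 '[[[]][[][[[]]][]]][][[]][][]': depth seq [1 2 3 2 1 2 3 2 3 4 5 4 3 2 3 2 1 0 1 0 1 2 1 0 1 0 1 0]
  -> pairs=14 depth=5 groups=5 -> no
String 4 '[[][][[]][][][]][[]][][][]': depth seq [1 2 1 2 1 2 3 2 1 2 1 2 1 2 1 0 1 2 1 0 1 0 1 0 1 0]
  -> pairs=13 depth=3 groups=5 -> no
String 5 '[][][][][][][][][[][][][][][]][[]]': depth seq [1 0 1 0 1 0 1 0 1 0 1 0 1 0 1 0 1 2 1 2 1 2 1 2 1 2 1 2 1 0 1 2 1 0]
  -> pairs=17 depth=2 groups=10 -> no
String 6 '[[[[[[[]]]]]][][][][][]][][][]': depth seq [1 2 3 4 5 6 7 6 5 4 3 2 1 2 1 2 1 2 1 2 1 2 1 0 1 0 1 0 1 0]
  -> pairs=15 depth=7 groups=4 -> yes

Answer: no no no no no yes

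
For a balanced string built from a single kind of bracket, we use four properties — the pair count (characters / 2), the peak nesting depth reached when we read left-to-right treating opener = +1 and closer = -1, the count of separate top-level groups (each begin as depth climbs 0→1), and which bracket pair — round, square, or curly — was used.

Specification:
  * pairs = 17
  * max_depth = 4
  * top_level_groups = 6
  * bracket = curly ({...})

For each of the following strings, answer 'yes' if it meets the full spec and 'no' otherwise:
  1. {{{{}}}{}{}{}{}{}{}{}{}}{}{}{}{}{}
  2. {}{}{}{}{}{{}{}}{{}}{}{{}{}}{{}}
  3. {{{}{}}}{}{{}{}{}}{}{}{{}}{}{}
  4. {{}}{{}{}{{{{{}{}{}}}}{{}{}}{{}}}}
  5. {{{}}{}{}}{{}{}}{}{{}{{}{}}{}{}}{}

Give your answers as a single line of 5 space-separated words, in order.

String 1 '{{{{}}}{}{}{}{}{}{}{}{}}{}{}{}{}{}': depth seq [1 2 3 4 3 2 1 2 1 2 1 2 1 2 1 2 1 2 1 2 1 2 1 0 1 0 1 0 1 0 1 0 1 0]
  -> pairs=17 depth=4 groups=6 -> yes
String 2 '{}{}{}{}{}{{}{}}{{}}{}{{}{}}{{}}': depth seq [1 0 1 0 1 0 1 0 1 0 1 2 1 2 1 0 1 2 1 0 1 0 1 2 1 2 1 0 1 2 1 0]
  -> pairs=16 depth=2 groups=10 -> no
String 3 '{{{}{}}}{}{{}{}{}}{}{}{{}}{}{}': depth seq [1 2 3 2 3 2 1 0 1 0 1 2 1 2 1 2 1 0 1 0 1 0 1 2 1 0 1 0 1 0]
  -> pairs=15 depth=3 groups=8 -> no
String 4 '{{}}{{}{}{{{{{}{}{}}}}{{}{}}{{}}}}': depth seq [1 2 1 0 1 2 1 2 1 2 3 4 5 6 5 6 5 6 5 4 3 2 3 4 3 4 3 2 3 4 3 2 1 0]
  -> pairs=17 depth=6 groups=2 -> no
String 5 '{{{}}{}{}}{{}{}}{}{{}{{}{}}{}{}}{}': depth seq [1 2 3 2 1 2 1 2 1 0 1 2 1 2 1 0 1 0 1 2 1 2 3 2 3 2 1 2 1 2 1 0 1 0]
  -> pairs=17 depth=3 groups=5 -> no

Answer: yes no no no no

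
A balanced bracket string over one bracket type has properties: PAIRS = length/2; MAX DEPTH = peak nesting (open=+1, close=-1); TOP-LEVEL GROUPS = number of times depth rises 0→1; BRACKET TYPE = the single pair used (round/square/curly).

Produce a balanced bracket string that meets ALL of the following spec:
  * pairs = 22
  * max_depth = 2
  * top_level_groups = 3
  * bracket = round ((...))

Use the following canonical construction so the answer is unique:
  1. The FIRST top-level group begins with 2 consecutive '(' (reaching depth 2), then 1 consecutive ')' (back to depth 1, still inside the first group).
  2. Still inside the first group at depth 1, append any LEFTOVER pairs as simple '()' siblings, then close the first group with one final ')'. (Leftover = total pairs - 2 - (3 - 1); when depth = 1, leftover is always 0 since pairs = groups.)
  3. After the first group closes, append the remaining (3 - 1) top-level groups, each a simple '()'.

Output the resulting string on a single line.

Spec: pairs=22 depth=2 groups=3
Leftover pairs = 22 - 2 - (3-1) = 18
First group: deep chain of depth 2 + 18 sibling pairs
Remaining 2 groups: simple '()' each

Answer: (()()()()()()()()()()()()()()()()()()())()()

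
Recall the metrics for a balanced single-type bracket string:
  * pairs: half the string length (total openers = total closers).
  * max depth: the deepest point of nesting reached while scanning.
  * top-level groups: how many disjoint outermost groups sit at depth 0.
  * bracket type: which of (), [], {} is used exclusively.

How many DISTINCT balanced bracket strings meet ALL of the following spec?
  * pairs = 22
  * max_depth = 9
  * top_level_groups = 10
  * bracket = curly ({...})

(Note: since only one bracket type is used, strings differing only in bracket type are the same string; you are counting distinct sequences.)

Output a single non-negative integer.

Answer: 261030

Derivation:
Spec: pairs=22 depth=9 groups=10
Count(depth <= 9) = 161236270
Count(depth <= 8) = 160975240
Count(depth == 9) = 161236270 - 160975240 = 261030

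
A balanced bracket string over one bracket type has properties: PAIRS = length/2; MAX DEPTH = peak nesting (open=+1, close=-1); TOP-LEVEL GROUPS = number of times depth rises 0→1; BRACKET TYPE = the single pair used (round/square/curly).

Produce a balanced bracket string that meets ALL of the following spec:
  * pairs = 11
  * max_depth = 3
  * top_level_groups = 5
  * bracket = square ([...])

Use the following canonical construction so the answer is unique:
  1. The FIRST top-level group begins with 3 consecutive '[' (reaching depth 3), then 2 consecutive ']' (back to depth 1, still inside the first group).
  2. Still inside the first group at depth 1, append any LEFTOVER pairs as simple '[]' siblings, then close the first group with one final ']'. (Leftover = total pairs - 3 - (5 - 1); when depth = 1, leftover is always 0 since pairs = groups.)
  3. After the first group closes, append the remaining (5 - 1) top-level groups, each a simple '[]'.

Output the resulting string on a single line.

Answer: [[[]][][][][]][][][][]

Derivation:
Spec: pairs=11 depth=3 groups=5
Leftover pairs = 11 - 3 - (5-1) = 4
First group: deep chain of depth 3 + 4 sibling pairs
Remaining 4 groups: simple '[]' each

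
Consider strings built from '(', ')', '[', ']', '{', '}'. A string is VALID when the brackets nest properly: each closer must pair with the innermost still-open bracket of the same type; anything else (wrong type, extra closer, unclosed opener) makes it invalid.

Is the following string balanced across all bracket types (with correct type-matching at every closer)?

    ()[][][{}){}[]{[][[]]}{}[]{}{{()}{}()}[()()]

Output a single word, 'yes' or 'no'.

Answer: no

Derivation:
pos 0: push '('; stack = (
pos 1: ')' matches '('; pop; stack = (empty)
pos 2: push '['; stack = [
pos 3: ']' matches '['; pop; stack = (empty)
pos 4: push '['; stack = [
pos 5: ']' matches '['; pop; stack = (empty)
pos 6: push '['; stack = [
pos 7: push '{'; stack = [{
pos 8: '}' matches '{'; pop; stack = [
pos 9: saw closer ')' but top of stack is '[' (expected ']') → INVALID
Verdict: type mismatch at position 9: ')' closes '[' → no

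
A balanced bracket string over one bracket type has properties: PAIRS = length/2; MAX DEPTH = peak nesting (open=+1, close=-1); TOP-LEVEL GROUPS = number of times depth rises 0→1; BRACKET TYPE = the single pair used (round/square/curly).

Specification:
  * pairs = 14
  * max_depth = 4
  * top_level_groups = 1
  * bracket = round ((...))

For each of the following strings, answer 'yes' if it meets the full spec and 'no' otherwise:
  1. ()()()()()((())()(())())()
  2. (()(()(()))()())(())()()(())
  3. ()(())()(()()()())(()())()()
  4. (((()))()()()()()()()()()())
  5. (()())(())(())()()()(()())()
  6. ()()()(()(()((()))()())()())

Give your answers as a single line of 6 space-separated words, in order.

Answer: no no no yes no no

Derivation:
String 1 '()()()()()((())()(())())()': depth seq [1 0 1 0 1 0 1 0 1 0 1 2 3 2 1 2 1 2 3 2 1 2 1 0 1 0]
  -> pairs=13 depth=3 groups=7 -> no
String 2 '(()(()(()))()())(())()()(())': depth seq [1 2 1 2 3 2 3 4 3 2 1 2 1 2 1 0 1 2 1 0 1 0 1 0 1 2 1 0]
  -> pairs=14 depth=4 groups=5 -> no
String 3 '()(())()(()()()())(()())()()': depth seq [1 0 1 2 1 0 1 0 1 2 1 2 1 2 1 2 1 0 1 2 1 2 1 0 1 0 1 0]
  -> pairs=14 depth=2 groups=7 -> no
String 4 '(((()))()()()()()()()()()())': depth seq [1 2 3 4 3 2 1 2 1 2 1 2 1 2 1 2 1 2 1 2 1 2 1 2 1 2 1 0]
  -> pairs=14 depth=4 groups=1 -> yes
String 5 '(()())(())(())()()()(()())()': depth seq [1 2 1 2 1 0 1 2 1 0 1 2 1 0 1 0 1 0 1 0 1 2 1 2 1 0 1 0]
  -> pairs=14 depth=2 groups=8 -> no
String 6 '()()()(()(()((()))()())()())': depth seq [1 0 1 0 1 0 1 2 1 2 3 2 3 4 5 4 3 2 3 2 3 2 1 2 1 2 1 0]
  -> pairs=14 depth=5 groups=4 -> no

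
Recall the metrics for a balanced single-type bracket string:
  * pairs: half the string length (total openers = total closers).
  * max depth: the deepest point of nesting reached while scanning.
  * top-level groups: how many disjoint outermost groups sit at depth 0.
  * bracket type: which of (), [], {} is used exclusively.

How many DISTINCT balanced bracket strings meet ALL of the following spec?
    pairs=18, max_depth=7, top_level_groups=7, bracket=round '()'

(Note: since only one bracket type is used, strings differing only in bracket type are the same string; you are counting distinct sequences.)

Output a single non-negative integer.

Spec: pairs=18 depth=7 groups=7
Count(depth <= 7) = 8250963
Count(depth <= 6) = 7926828
Count(depth == 7) = 8250963 - 7926828 = 324135

Answer: 324135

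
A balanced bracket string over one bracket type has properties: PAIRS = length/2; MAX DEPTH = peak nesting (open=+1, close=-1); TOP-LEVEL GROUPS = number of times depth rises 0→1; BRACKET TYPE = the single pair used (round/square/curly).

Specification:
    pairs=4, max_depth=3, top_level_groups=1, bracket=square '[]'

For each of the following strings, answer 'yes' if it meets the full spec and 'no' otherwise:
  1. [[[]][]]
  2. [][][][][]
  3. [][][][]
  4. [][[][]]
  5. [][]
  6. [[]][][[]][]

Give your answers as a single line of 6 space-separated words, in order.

String 1 '[[[]][]]': depth seq [1 2 3 2 1 2 1 0]
  -> pairs=4 depth=3 groups=1 -> yes
String 2 '[][][][][]': depth seq [1 0 1 0 1 0 1 0 1 0]
  -> pairs=5 depth=1 groups=5 -> no
String 3 '[][][][]': depth seq [1 0 1 0 1 0 1 0]
  -> pairs=4 depth=1 groups=4 -> no
String 4 '[][[][]]': depth seq [1 0 1 2 1 2 1 0]
  -> pairs=4 depth=2 groups=2 -> no
String 5 '[][]': depth seq [1 0 1 0]
  -> pairs=2 depth=1 groups=2 -> no
String 6 '[[]][][[]][]': depth seq [1 2 1 0 1 0 1 2 1 0 1 0]
  -> pairs=6 depth=2 groups=4 -> no

Answer: yes no no no no no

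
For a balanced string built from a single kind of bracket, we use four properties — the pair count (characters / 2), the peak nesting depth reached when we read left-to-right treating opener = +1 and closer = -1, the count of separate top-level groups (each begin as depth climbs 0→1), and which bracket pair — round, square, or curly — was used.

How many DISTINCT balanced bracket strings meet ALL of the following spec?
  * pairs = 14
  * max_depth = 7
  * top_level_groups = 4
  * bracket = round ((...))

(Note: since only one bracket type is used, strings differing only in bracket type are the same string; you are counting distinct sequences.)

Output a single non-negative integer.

Spec: pairs=14 depth=7 groups=4
Count(depth <= 7) = 321724
Count(depth <= 6) = 304612
Count(depth == 7) = 321724 - 304612 = 17112

Answer: 17112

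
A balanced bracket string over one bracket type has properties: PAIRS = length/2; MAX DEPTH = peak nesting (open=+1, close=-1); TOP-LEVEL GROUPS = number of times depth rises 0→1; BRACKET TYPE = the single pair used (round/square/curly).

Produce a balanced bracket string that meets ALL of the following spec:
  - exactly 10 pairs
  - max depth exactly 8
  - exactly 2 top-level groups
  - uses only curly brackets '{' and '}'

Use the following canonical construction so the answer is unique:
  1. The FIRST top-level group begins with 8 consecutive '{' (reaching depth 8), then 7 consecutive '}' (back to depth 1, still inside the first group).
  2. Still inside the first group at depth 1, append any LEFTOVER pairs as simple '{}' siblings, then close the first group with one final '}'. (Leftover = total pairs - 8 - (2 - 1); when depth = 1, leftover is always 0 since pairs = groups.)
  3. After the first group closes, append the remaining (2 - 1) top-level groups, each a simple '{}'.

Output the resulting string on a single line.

Spec: pairs=10 depth=8 groups=2
Leftover pairs = 10 - 8 - (2-1) = 1
First group: deep chain of depth 8 + 1 sibling pairs
Remaining 1 groups: simple '{}' each

Answer: {{{{{{{{}}}}}}}{}}{}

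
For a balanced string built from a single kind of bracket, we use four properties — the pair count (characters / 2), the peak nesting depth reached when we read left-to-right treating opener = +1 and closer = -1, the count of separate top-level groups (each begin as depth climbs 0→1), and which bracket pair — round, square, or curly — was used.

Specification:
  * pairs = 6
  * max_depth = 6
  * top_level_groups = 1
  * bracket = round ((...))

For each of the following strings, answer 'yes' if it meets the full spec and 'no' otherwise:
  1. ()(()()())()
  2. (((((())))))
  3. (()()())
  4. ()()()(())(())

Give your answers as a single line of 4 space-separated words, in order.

String 1 '()(()()())()': depth seq [1 0 1 2 1 2 1 2 1 0 1 0]
  -> pairs=6 depth=2 groups=3 -> no
String 2 '(((((())))))': depth seq [1 2 3 4 5 6 5 4 3 2 1 0]
  -> pairs=6 depth=6 groups=1 -> yes
String 3 '(()()())': depth seq [1 2 1 2 1 2 1 0]
  -> pairs=4 depth=2 groups=1 -> no
String 4 '()()()(())(())': depth seq [1 0 1 0 1 0 1 2 1 0 1 2 1 0]
  -> pairs=7 depth=2 groups=5 -> no

Answer: no yes no no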